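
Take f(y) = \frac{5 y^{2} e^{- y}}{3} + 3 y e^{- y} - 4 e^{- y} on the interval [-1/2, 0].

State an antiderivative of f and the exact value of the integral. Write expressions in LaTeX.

f has the shape u'v + uv' for u = - \frac{5 y^{2}}{3} - \frac{19 y}{3} - \frac{7}{3} and v = e^{- y} — it is the derivative of the product u*v.
F(y) = \frac{\left(- 5 y^{2} - 19 y - 7\right) e^{- y}}{3} is an antiderivative of f.
Check: d/dy[\frac{\left(- 5 y^{2} - 19 y - 7\right) e^{- y}}{3}] = \frac{\left(5 y^{2} + 9 y - 12\right) e^{- y}}{3}, which equals f(y).
F(0) = - \frac{7}{3}; F(-1/2) = \frac{5 e^{\frac{1}{2}}}{12}.
Integral = F(0) - F(-1/2) = - \frac{7}{3} - \frac{5 e^{\frac{1}{2}}}{12}.

Antiderivative: F(y) = \frac{\left(- 5 y^{2} - 19 y - 7\right) e^{- y}}{3}; value = - \frac{7}{3} - \frac{5 e^{\frac{1}{2}}}{12}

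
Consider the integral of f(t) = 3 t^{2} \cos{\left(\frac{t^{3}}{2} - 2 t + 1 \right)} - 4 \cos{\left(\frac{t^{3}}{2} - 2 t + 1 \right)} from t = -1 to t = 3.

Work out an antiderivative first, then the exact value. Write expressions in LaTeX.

f matches the chain-rule pattern g'(h)*h' with inner function h(t) = \frac{t^{3}}{2} - 2 t + 1; substituting u = h(t) collapses the integral.
F(t) = 2 \sin{\left(\frac{t^{3}}{2} - 2 t + 1 \right)} is an antiderivative of f.
Check: d/dt[2 \sin{\left(\frac{t^{3}}{2} - 2 t + 1 \right)}] = 3 t^{2} \cos{\left(\frac{t^{3}}{2} - 2 t + 1 \right)} - 4 \cos{\left(\frac{t^{3}}{2} - 2 t + 1 \right)} = f(t).
F(3) = 2 \sin{\left(\frac{17}{2} \right)}; F(-1) = 2 \sin{\left(\frac{5}{2} \right)}.
Integral = F(3) - F(-1) = - 2 \sin{\left(\frac{5}{2} \right)} + 2 \sin{\left(\frac{17}{2} \right)}.

Antiderivative: F(t) = 2 \sin{\left(\frac{t^{3}}{2} - 2 t + 1 \right)}; value = - 2 \sin{\left(\frac{5}{2} \right)} + 2 \sin{\left(\frac{17}{2} \right)}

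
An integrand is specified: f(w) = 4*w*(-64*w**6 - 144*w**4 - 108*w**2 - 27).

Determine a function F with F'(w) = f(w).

The substitution u = 2*w**2 + 3/2 works: f is exactly (dF/du)*(du/dw) for that inner function.
Check: d/dw[-(4*w**2 + 3)**4/8] = -256*w**7 - 576*w**5 - 432*w**3 - 108*w, which equals f(w).

An antiderivative is F(w) = -(4*w**2 + 3)**4/8.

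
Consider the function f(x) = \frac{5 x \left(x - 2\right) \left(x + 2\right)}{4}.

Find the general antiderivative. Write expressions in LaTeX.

Whatever form F(x) takes, F'(x) = f(x) is non-negotiable.
Check: d/dx[\frac{5 x^{4}}{16} - \frac{5 x^{2}}{2}] = \frac{5 x^{3}}{4} - 5 x, which equals f(x).

F(x) = \frac{5 x^{4}}{16} - \frac{5 x^{2}}{2} + C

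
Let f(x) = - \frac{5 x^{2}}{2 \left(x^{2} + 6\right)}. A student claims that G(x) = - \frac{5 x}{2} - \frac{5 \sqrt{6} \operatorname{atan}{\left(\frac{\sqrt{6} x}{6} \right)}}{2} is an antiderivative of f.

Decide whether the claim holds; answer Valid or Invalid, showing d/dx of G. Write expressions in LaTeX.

Invalid: d/dx[G] - f = - \frac{30}{x^{2} + 6}, which is not 0.

d/dx[G] = \frac{- 5 x^{2} - 60}{2 x^{2} + 12}
d/dx[G] - f(x) = - \frac{30}{x^{2} + 6} != 0.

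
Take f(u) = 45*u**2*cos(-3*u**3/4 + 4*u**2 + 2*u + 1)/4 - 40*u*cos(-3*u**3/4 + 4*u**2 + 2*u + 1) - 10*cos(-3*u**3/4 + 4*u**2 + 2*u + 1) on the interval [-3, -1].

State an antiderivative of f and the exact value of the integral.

Antiderivative: F(u) = -5*sin(-3*u**3/4 + 4*u**2 + 2*u + 1); value = -5*sin(15/4) + 5*sin(205/4)

The substitution w = -3*u**3/4 + 4*u**2 + 2*u + 1 works: f is exactly (dF/dw)*(dw/du) for that inner function.
F(u) = -5*sin(-3*u**3/4 + 4*u**2 + 2*u + 1) is an antiderivative of f.
Check: d/du[-5*sin(-3*u**3/4 + 4*u**2 + 2*u + 1)] = 45*u**2*cos(-3*u**3/4 + 4*u**2 + 2*u + 1)/4 - 40*u*cos(-3*u**3/4 + 4*u**2 + 2*u + 1) - 10*cos(-3*u**3/4 + 4*u**2 + 2*u + 1) = f(u).
F(-1) = -5*sin(15/4); F(-3) = -5*sin(205/4).
Integral = F(-1) - F(-3) = -5*sin(15/4) + 5*sin(205/4).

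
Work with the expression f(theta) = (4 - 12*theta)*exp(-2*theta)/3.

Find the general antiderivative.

F(theta) = (6*theta + 1)*exp(-2*theta)/3 + C

f has the shape u'v + uv' for u = 2*theta + 1/3 and v = exp(-2*theta) — it is the derivative of the product u*v.
Check: d/dtheta[(6*theta + 1)*exp(-2*theta)/3] = (4 - 12*theta)*exp(-2*theta)/3 = f(theta).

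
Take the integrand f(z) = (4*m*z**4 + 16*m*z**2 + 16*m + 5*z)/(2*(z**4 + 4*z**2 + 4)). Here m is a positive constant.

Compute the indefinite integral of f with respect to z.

An antiderivative F(z) passes only if d/dz[F] lands on f(z) exactly.
Check: d/dz[(8*m*z**3 + 16*m*z - 5)/(4*(z**2 + 2))] = (4*m*z**4 + 16*m*z**2 + 16*m + 5*z)/(2*z**4 + 8*z**2 + 8), which equals f(z).

F(z) = (8*m*z**3 + 16*m*z - 5)/(4*(z**2 + 2)) + C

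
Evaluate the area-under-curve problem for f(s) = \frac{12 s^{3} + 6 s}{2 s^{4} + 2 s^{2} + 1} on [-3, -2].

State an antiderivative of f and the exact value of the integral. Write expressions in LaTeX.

The substitution u = 2 s^{4} + 2 s^{2} + 1 works: f is exactly (dF/du)*(du/ds) for that inner function.
F(s) = \frac{3 \log{\left(2 s^{4} + 2 s^{2} + 1 \right)}}{2} is an antiderivative of f.
Check: d/ds[\frac{3 \log{\left(2 s^{4} + 2 s^{2} + 1 \right)}}{2}] = \frac{12 s^{3} + 6 s}{2 s^{4} + 2 s^{2} + 1} = f(s).
F(-2) = \frac{3 \log{\left(41 \right)}}{2}; F(-3) = \frac{3 \log{\left(181 \right)}}{2}.
Integral = F(-2) - F(-3) = - \frac{3 \log{\left(181 \right)}}{2} + \frac{3 \log{\left(41 \right)}}{2}.

Antiderivative: F(s) = \frac{3 \log{\left(2 s^{4} + 2 s^{2} + 1 \right)}}{2}; value = - \frac{3 \log{\left(181 \right)}}{2} + \frac{3 \log{\left(41 \right)}}{2}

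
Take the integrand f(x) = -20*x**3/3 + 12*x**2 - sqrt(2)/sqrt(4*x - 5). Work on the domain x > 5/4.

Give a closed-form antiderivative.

An antiderivative is F(x) = sqrt(2)*(-5*sqrt(2)*x**4 + 12*sqrt(2)*x**3 - 3*sqrt(4*x - 5))/6.

Integrate term by term and add the pieces.
Check: d/dx[sqrt(2)*(-5*sqrt(2)*x**4 + 12*sqrt(2)*x**3 - 3*sqrt(4*x - 5))/6] = (-20*x**3*sqrt(4*x - 5) + 36*x**2*sqrt(4*x - 5) - 3*sqrt(2))/(3*sqrt(4*x - 5)), which equals f(x).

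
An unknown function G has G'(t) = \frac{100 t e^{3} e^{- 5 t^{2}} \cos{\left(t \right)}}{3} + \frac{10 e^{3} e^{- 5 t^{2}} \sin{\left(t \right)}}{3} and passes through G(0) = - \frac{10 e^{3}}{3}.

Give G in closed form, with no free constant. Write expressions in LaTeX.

G'(t) has the shape u'v + uv' for u = - \frac{10 \cos{\left(t \right)}}{3} and v = e^{3 - 5 t^{2}} — it is the derivative of the product u*v.
A general antiderivative is - \frac{10 e^{3 - 5 t^{2}} \cos{\left(t \right)}}{3} + C.
The condition gives C = - \frac{10 e^{3}}{3} - (- \frac{10 e^{3}}{3}) = 0.
So G(t) = - \frac{10 e^{3 - 5 t^{2}} \cos{\left(t \right)}}{3}.
Check: d/dt[- \frac{10 e^{3 - 5 t^{2}} \cos{\left(t \right)}}{3}] = \frac{\left(100 t \cos{\left(t \right)} + 10 \sin{\left(t \right)}\right) e^{3} e^{- 5 t^{2}}}{3}, which equals G'(t).

G(t) = - \frac{10 e^{3 - 5 t^{2}} \cos{\left(t \right)}}{3}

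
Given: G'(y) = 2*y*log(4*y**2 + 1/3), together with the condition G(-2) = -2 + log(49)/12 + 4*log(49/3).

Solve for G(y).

Since d/dy undoes antidifferentiation here, G(y) must give back the stated G'(y).
A general antiderivative is y**2*log(4*y**2 + 1/3) - y**2 + log(12*y**2 + 1)/12 + C.
The condition gives C = -2 + log(49)/12 + 4*log(49/3) - (-4 + log(49)/12 + 4*log(49/3)) = 2.
So G(y) = y**2*log(4*y**2 + 1/3) - y**2 + log(12*y**2 + 1)/12 + 2.
Check: d/dy[y**2*log(4*y**2 + 1/3) - y**2 + log(12*y**2 + 1)/12 + 2] = 2*y*log(4*y**2 + 1/3) = G'(y).

G(y) = y**2*log(4*y**2 + 1/3) - y**2 + log(12*y**2 + 1)/12 + 2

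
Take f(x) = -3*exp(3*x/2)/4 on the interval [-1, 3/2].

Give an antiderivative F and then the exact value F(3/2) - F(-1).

Any candidate F(x) must reproduce f(x) exactly when differentiated.
F(x) = -exp(3*x/2)/2 is an antiderivative of f.
Check: d/dx[-exp(3*x/2)/2] = -3*exp(3*x/2)/4 = f(x).
F(3/2) = -exp(9/4)/2; F(-1) = -exp(-3/2)/2.
Integral = F(3/2) - F(-1) = -exp(9/4)/2 + exp(-3/2)/2.

Antiderivative: F(x) = -exp(3*x/2)/2; value = -exp(9/4)/2 + exp(-3/2)/2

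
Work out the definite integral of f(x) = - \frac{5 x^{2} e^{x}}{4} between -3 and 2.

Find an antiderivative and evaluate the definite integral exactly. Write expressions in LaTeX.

Antiderivative: F(x) = - \frac{5 x^{2} e^{x}}{4} + \frac{5 x e^{x}}{2} - \frac{5 e^{x}}{2}; value = - \frac{5 e^{2}}{2} + \frac{85}{4 e^{3}}

f has the shape u'v + uv' for u = - \frac{5 x^{2}}{4} + \frac{5 x}{2} - \frac{5}{2} and v = e^{x} — it is the derivative of the product u*v.
F(x) = - \frac{5 x^{2} e^{x}}{4} + \frac{5 x e^{x}}{2} - \frac{5 e^{x}}{2} is an antiderivative of f.
Check: d/dx[- \frac{5 x^{2} e^{x}}{4} + \frac{5 x e^{x}}{2} - \frac{5 e^{x}}{2}] = - \frac{5 x^{2} e^{x}}{4} = f(x).
F(2) = - \frac{5 e^{2}}{2}; F(-3) = - \frac{85}{4 e^{3}}.
Integral = F(2) - F(-3) = - \frac{5 e^{2}}{2} + \frac{85}{4 e^{3}}.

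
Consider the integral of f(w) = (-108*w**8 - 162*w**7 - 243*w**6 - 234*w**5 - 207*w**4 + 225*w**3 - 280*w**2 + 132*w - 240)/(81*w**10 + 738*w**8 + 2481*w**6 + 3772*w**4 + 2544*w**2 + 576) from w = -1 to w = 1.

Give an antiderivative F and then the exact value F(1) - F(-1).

For F(w) to be correct the identity F'(w) - f(w) = 0 must hold.
F(w) = w/(w**2 + 3) - atan(3*w/2)/2 - 3/(6*w**2 + 8) + 3/(2*w**2 + 6) is an antiderivative of f.
Check: d/dw[w/(w**2 + 3) - atan(3*w/2)/2 - 3/(6*w**2 + 8) + 3/(2*w**2 + 6)] = (-108*w**8 - 162*w**7 - 243*w**6 - 234*w**5 - 207*w**4 + 225*w**3 - 280*w**2 + 132*w - 240)/(81*w**10 + 738*w**8 + 2481*w**6 + 3772*w**4 + 2544*w**2 + 576) = f(w).
F(1) = 23/56 - atan(3/2)/2; F(-1) = -5/56 + atan(3/2)/2.
Integral = F(1) - F(-1) = 1/2 - atan(3/2).

Antiderivative: F(w) = w/(w**2 + 3) - atan(3*w/2)/2 - 3/(6*w**2 + 8) + 3/(2*w**2 + 6); value = 1/2 - atan(3/2)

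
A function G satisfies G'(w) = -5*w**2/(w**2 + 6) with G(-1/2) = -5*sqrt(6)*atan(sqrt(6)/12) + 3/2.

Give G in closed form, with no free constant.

For G(w) to be correct, d/dw[G] must agree with the stated G'(w) identically.
A general antiderivative is -5*w + 5*sqrt(6)*atan(sqrt(6)*w/6) + C.
The condition gives C = -5*sqrt(6)*atan(sqrt(6)/12) + 3/2 - (-5*sqrt(6)*atan(sqrt(6)/12) + 5/2) = -1.
So G(w) = -5*w + 5*sqrt(6)*atan(sqrt(6)*w/6) - 1.
Check: d/dw[-5*w + 5*sqrt(6)*atan(sqrt(6)*w/6) - 1] = -5*w**2/(w**2 + 6) = G'(w).

G(w) = -5*w + 5*sqrt(6)*atan(sqrt(6)*w/6) - 1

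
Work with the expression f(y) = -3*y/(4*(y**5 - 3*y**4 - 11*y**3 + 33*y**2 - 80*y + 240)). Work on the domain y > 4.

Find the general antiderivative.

F(y) = (-14*log(y - 4) + 18*log(y - 3) + 2*log(y + 4) - 3*log(y**2 + 5) + 2*sqrt(5)*atan(sqrt(5)*y/5))/784 + C

Factor the denominator (4*(y - 4)*(y - 3)*(y + 4)*(y**2 + 5)) and decompose: f = -(3*y - 5)/(392*(y**2 + 5)) + 1/(392*(y + 4)) + 9/(392*(y - 3)) - 1/(56*(y - 4)); each piece integrates to a log, atan, or power term.
Check: d/dy[(-14*log(y - 4) + 18*log(y - 3) + 2*log(y + 4) - 3*log(y**2 + 5) + 2*sqrt(5)*atan(sqrt(5)*y/5))/784] = -3*y/(4*y**5 - 12*y**4 - 44*y**3 + 132*y**2 - 320*y + 960), which equals f(y).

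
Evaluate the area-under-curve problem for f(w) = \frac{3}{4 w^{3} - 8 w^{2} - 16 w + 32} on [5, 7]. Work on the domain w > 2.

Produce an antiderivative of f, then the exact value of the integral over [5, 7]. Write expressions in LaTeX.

The denominator factors as 4 \left(w - 2\right)^{2} \left(w + 2\right); partial fractions split f into directly integrable pieces: \frac{3}{64 \left(w + 2\right)} - \frac{3}{64 \left(w - 2\right)} + \frac{3}{16 \left(w - 2\right)^{2}}.
F(w) = \frac{3 \left(- \left(w - 2\right) \log{\left(w - 2 \right)} + \left(w - 2\right) \log{\left(w + 2 \right)} - 4\right)}{64 \left(w - 2\right)} is an antiderivative of f.
Check: d/dw[\frac{3 \left(- \left(w - 2\right) \log{\left(w - 2 \right)} + \left(w - 2\right) \log{\left(w + 2 \right)} - 4\right)}{64 \left(w - 2\right)}] = \frac{3}{4 w^{3} - 8 w^{2} - 16 w + 32} = f(w).
F(7) = - \frac{3 \log{\left(5 \right)}}{64} - \frac{3}{80} + \frac{3 \log{\left(9 \right)}}{64}; F(5) = - \frac{1}{16} - \frac{3 \log{\left(3 \right)}}{64} + \frac{3 \log{\left(7 \right)}}{64}.
Integral = F(7) - F(5) = - \frac{3 \log{\left(7 \right)}}{64} - \frac{3 \log{\left(5 \right)}}{64} + \frac{1}{40} + \frac{3 \log{\left(3 \right)}}{64} + \frac{3 \log{\left(9 \right)}}{64}.

Antiderivative: F(w) = \frac{3 \left(- \left(w - 2\right) \log{\left(w - 2 \right)} + \left(w - 2\right) \log{\left(w + 2 \right)} - 4\right)}{64 \left(w - 2\right)}; value = - \frac{3 \log{\left(7 \right)}}{64} - \frac{3 \log{\left(5 \right)}}{64} + \frac{1}{40} + \frac{3 \log{\left(3 \right)}}{64} + \frac{3 \log{\left(9 \right)}}{64}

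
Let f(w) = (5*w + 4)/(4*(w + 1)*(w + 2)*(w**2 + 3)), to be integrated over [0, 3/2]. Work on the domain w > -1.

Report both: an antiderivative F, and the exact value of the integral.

Factor the denominator (4*(w + 1)*(w + 2)*(w**2 + 3)) and decompose: f = -(17*w - 41)/(112*(w**2 + 3)) + 3/(14*(w + 2)) - 1/(16*(w + 1)); each piece integrates to a log, atan, or power term.
F(w) = -log(w + 1)/16 + 3*log(w + 2)/14 - 17*log(w**2 + 3)/224 + 41*sqrt(3)*atan(sqrt(3)*w/3)/336 is an antiderivative of f.
Check: d/dw[-log(w + 1)/16 + 3*log(w + 2)/14 - 17*log(w**2 + 3)/224 + 41*sqrt(3)*atan(sqrt(3)*w/3)/336] = (5*w + 4)/(4*w**4 + 12*w**3 + 20*w**2 + 36*w + 24), which equals f(w).
F(3/2) = -17*log(21/4)/224 - log(5/2)/16 + 41*sqrt(3)*atan(sqrt(3)/2)/336 + 3*log(7/2)/14; F(0) = -17*log(3)/224 + 3*log(2)/14.
Integral = F(3/2) - F(0) = -3*log(2)/14 - 17*log(21/4)/224 - log(5/2)/16 + 17*log(3)/224 + 41*sqrt(3)*atan(sqrt(3)/2)/336 + 3*log(7/2)/14.

Antiderivative: F(w) = -log(w + 1)/16 + 3*log(w + 2)/14 - 17*log(w**2 + 3)/224 + 41*sqrt(3)*atan(sqrt(3)*w/3)/336; value = -3*log(2)/14 - 17*log(21/4)/224 - log(5/2)/16 + 17*log(3)/224 + 41*sqrt(3)*atan(sqrt(3)/2)/336 + 3*log(7/2)/14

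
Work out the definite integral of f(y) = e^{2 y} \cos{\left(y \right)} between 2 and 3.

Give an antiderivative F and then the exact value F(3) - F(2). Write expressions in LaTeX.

Antiderivative: F(y) = \frac{e^{2 y} \sin{\left(y \right)}}{5} + \frac{2 e^{2 y} \cos{\left(y \right)}}{5}; value = \frac{2 e^{6} \cos{\left(3 \right)}}{5} - \frac{e^{4} \sin{\left(2 \right)}}{5} - \frac{2 e^{4} \cos{\left(2 \right)}}{5} + \frac{e^{6} \sin{\left(3 \right)}}{5}

A first test for any F(y): its y-derivative must equal f(y) identically.
F(y) = \frac{e^{2 y} \sin{\left(y \right)}}{5} + \frac{2 e^{2 y} \cos{\left(y \right)}}{5} is an antiderivative of f.
Check: d/dy[\frac{e^{2 y} \sin{\left(y \right)}}{5} + \frac{2 e^{2 y} \cos{\left(y \right)}}{5}] = e^{2 y} \cos{\left(y \right)} = f(y).
F(3) = \frac{2 e^{6} \cos{\left(3 \right)}}{5} + \frac{e^{6} \sin{\left(3 \right)}}{5}; F(2) = \frac{2 e^{4} \cos{\left(2 \right)}}{5} + \frac{e^{4} \sin{\left(2 \right)}}{5}.
Integral = F(3) - F(2) = \frac{2 e^{6} \cos{\left(3 \right)}}{5} - \frac{e^{4} \sin{\left(2 \right)}}{5} - \frac{2 e^{4} \cos{\left(2 \right)}}{5} + \frac{e^{6} \sin{\left(3 \right)}}{5}.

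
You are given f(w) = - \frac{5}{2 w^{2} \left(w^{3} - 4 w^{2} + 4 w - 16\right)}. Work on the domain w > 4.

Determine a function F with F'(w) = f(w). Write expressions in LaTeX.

The denominator factors as 2 w^{2} \left(w - 4\right) \left(w^{2} + 4\right); partial fractions split f into directly integrable pieces: - \frac{w + 4}{32 \left(w^{2} + 4\right)} - \frac{1}{128 \left(w - 4\right)} + \frac{5}{128 w} + \frac{5}{32 w^{2}}.
Check: d/dw[\frac{5 \log{\left(w \right)}}{128} - \frac{\log{\left(w - 4 \right)}}{128} - \frac{\log{\left(w^{2} + 4 \right)}}{64} - \frac{\operatorname{atan}{\left(\frac{w}{2} \right)}}{16} - \frac{5}{32 w}] = - \frac{5}{2 w^{5} - 8 w^{4} + 8 w^{3} - 32 w^{2}}, which equals f(w).

An antiderivative is F(w) = \frac{5 \log{\left(w \right)}}{128} - \frac{\log{\left(w - 4 \right)}}{128} - \frac{\log{\left(w^{2} + 4 \right)}}{64} - \frac{\operatorname{atan}{\left(\frac{w}{2} \right)}}{16} - \frac{5}{32 w}.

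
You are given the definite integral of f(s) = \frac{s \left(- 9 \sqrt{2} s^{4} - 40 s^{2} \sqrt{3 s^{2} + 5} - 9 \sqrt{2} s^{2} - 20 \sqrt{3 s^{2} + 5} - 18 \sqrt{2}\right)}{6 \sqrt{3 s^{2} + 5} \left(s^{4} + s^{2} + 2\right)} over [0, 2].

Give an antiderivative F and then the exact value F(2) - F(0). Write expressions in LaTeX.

Antiderivative: F(s) = - \frac{\sqrt{2} \sqrt{3 s^{2} + 5}}{2} - \frac{5 \log{\left(s^{4} + s^{2} + 2 \right)}}{3}; value = - \frac{5 \log{\left(22 \right)}}{3} - \frac{\sqrt{34}}{2} + \frac{5 \log{\left(2 \right)}}{3} + \frac{\sqrt{10}}{2}

Whatever form F(s) takes, F'(s) = f(s) is non-negotiable.
F(s) = - \frac{\sqrt{2} \sqrt{3 s^{2} + 5}}{2} - \frac{5 \log{\left(s^{4} + s^{2} + 2 \right)}}{3} is an antiderivative of f.
Check: d/ds[- \frac{\sqrt{2} \sqrt{3 s^{2} + 5}}{2} - \frac{5 \log{\left(s^{4} + s^{2} + 2 \right)}}{3}] = \frac{- 9 \sqrt{2} s^{5} - 40 s^{3} \sqrt{3 s^{2} + 5} - 9 \sqrt{2} s^{3} - 20 s \sqrt{3 s^{2} + 5} - 18 \sqrt{2} s}{6 s^{4} \sqrt{3 s^{2} + 5} + 6 s^{2} \sqrt{3 s^{2} + 5} + 12 \sqrt{3 s^{2} + 5}}, which equals f(s).
F(2) = - \frac{5 \log{\left(22 \right)}}{3} - \frac{\sqrt{34}}{2}; F(0) = - \frac{\sqrt{10}}{2} - \frac{5 \log{\left(2 \right)}}{3}.
Integral = F(2) - F(0) = - \frac{5 \log{\left(22 \right)}}{3} - \frac{\sqrt{34}}{2} + \frac{5 \log{\left(2 \right)}}{3} + \frac{\sqrt{10}}{2}.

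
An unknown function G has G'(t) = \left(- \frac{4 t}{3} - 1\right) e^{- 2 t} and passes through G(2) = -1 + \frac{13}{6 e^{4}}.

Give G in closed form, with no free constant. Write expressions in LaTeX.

Recognize the product-rule pattern: G'(t) = u'v + uv' with u = \frac{2 t}{3} + \frac{5}{6}, v = e^{- 2 t}, so integration by parts undoes it.
A general antiderivative is \frac{\left(4 t + 5\right) e^{- 2 t}}{6} + C.
The condition gives C = -1 + \frac{13}{6 e^{4}} - (\frac{13}{6 e^{4}}) = -1.
So G(t) = \frac{\left(4 t + 5\right) e^{- 2 t}}{6} - 1.
Check: d/dt[\frac{\left(4 t + 5\right) e^{- 2 t}}{6} - 1] = \frac{\left(- 4 t - 3\right) e^{- 2 t}}{3}, which equals G'(t).

G(t) = \frac{\left(4 t + 5\right) e^{- 2 t}}{6} - 1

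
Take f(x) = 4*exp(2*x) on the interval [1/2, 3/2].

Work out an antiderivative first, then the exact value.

For F(x) to be correct the identity F'(x) - f(x) = 0 must hold.
F(x) = 2*exp(2*x) is an antiderivative of f.
Check: d/dx[2*exp(2*x)] = 4*exp(2*x) = f(x).
F(3/2) = 2*exp(3); F(1/2) = 2*exp(1).
Integral = F(3/2) - F(1/2) = -2*exp(1) + 2*exp(3).

Antiderivative: F(x) = 2*exp(2*x); value = -2*exp(1) + 2*exp(3)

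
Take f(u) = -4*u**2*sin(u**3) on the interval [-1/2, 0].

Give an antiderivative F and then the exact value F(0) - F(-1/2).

Antiderivative: F(u) = 4*cos(u**3)/3; value = 4/3 - 4*cos(1/8)/3

Since d/du undoes antidifferentiation here, F'(u) = f(u) is required of F(u).
F(u) = 4*cos(u**3)/3 is an antiderivative of f.
Check: d/du[4*cos(u**3)/3] = -4*u**2*sin(u**3) = f(u).
F(0) = 4/3; F(-1/2) = 4*cos(1/8)/3.
Integral = F(0) - F(-1/2) = 4/3 - 4*cos(1/8)/3.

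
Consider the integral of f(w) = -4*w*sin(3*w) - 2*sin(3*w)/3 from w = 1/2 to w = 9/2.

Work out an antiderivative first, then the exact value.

Integrate term by term and add the pieces.
F(w) = 4*w*cos(3*w)/3 - 4*sin(3*w)/9 + 2*cos(3*w)/9 is an antiderivative of f.
Check: d/dw[4*w*cos(3*w)/3 - 4*sin(3*w)/9 + 2*cos(3*w)/9] = -4*w*sin(3*w) - 2*sin(3*w)/3 = f(w).
F(9/2) = -4*sin(27/2)/9 + 56*cos(27/2)/9; F(1/2) = -4*sin(3/2)/9 + 8*cos(3/2)/9.
Integral = F(9/2) - F(1/2) = -4*sin(27/2)/9 - 8*cos(3/2)/9 + 4*sin(3/2)/9 + 56*cos(27/2)/9.

Antiderivative: F(w) = 4*w*cos(3*w)/3 - 4*sin(3*w)/9 + 2*cos(3*w)/9; value = -4*sin(27/2)/9 - 8*cos(3/2)/9 + 4*sin(3/2)/9 + 56*cos(27/2)/9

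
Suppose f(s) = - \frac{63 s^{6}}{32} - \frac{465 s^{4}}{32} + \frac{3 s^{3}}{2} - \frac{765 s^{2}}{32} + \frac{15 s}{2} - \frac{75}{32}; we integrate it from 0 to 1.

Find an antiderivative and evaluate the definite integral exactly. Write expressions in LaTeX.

Recognize the product-rule pattern: f = u'v + uv' with u = - 3 \left(\frac{s^{2}}{4} + \frac{5}{4}\right)^{2}, v = \frac{3 s^{3}}{2} + \frac{s}{2} - 2, so integration by parts undoes it.
F(s) = - 3 \left(\frac{s^{2}}{4} + \frac{5}{4}\right)^{2} \left(\frac{3 s^{3}}{2} + \frac{s}{2} - 2\right) is an antiderivative of f.
Check: d/ds[- 3 \left(\frac{s^{2}}{4} + \frac{5}{4}\right)^{2} \left(\frac{3 s^{3}}{2} + \frac{s}{2} - 2\right)] = - \frac{63 s^{6}}{32} - \frac{465 s^{4}}{32} + \frac{3 s^{3}}{2} - \frac{765 s^{2}}{32} + \frac{15 s}{2} - \frac{75}{32} = f(s).
F(1) = 0; F(0) = \frac{75}{8}.
Integral = F(1) - F(0) = - \frac{75}{8}.

Antiderivative: F(s) = - 3 \left(\frac{s^{2}}{4} + \frac{5}{4}\right)^{2} \left(\frac{3 s^{3}}{2} + \frac{s}{2} - 2\right); value = - \frac{75}{8}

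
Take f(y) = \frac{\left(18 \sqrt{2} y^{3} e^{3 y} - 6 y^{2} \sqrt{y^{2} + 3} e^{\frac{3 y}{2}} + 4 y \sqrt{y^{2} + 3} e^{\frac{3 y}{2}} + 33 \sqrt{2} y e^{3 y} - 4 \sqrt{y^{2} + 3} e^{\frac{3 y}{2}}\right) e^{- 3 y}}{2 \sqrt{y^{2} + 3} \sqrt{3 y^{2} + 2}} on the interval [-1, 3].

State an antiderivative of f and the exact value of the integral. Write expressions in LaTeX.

Antiderivative: F(y) = 3 \sqrt{\frac{y^{2}}{2} + \frac{3}{2}} \sqrt{3 y^{2} + 2} + \frac{2 \sqrt{3 y^{2} + 2} e^{- \frac{3 y}{2}}}{3}; value = - 3 \sqrt{10} - \frac{2 \sqrt{5} e^{\frac{3}{2}}}{3} + \frac{2 \sqrt{29}}{3 e^{\frac{9}{2}}} + 3 \sqrt{174}

Recognize the product-rule pattern: f = u'v + uv' with u = 2 \sqrt{3 y^{2} + 2}, v = \frac{3 \sqrt{\frac{y^{2}}{2} + \frac{3}{2}}}{2} + \frac{e^{- \frac{3 y}{2}}}{3}, so integration by parts undoes it.
F(y) = 3 \sqrt{\frac{y^{2}}{2} + \frac{3}{2}} \sqrt{3 y^{2} + 2} + \frac{2 \sqrt{3 y^{2} + 2} e^{- \frac{3 y}{2}}}{3} is an antiderivative of f.
Check: d/dy[3 \sqrt{\frac{y^{2}}{2} + \frac{3}{2}} \sqrt{3 y^{2} + 2} + \frac{2 \sqrt{3 y^{2} + 2} e^{- \frac{3 y}{2}}}{3}] = \frac{18 \sqrt{2} y^{3} \sqrt{3 y^{2} + 2} e^{3 y} - 6 y^{2} \sqrt{y^{2} + 3} \sqrt{3 y^{2} + 2} e^{\frac{3 y}{2}} + 4 y \sqrt{y^{2} + 3} \sqrt{3 y^{2} + 2} e^{\frac{3 y}{2}} + 33 \sqrt{2} y \sqrt{3 y^{2} + 2} e^{3 y} - 4 \sqrt{y^{2} + 3} \sqrt{3 y^{2} + 2} e^{\frac{3 y}{2}}}{6 y^{2} \sqrt{y^{2} + 3} e^{3 y} + 4 \sqrt{y^{2} + 3} e^{3 y}}, which equals f(y).
F(3) = \frac{2 \sqrt{29}}{3 e^{\frac{9}{2}}} + 3 \sqrt{174}; F(-1) = \frac{2 \sqrt{5} e^{\frac{3}{2}}}{3} + 3 \sqrt{10}.
Integral = F(3) - F(-1) = - 3 \sqrt{10} - \frac{2 \sqrt{5} e^{\frac{3}{2}}}{3} + \frac{2 \sqrt{29}}{3 e^{\frac{9}{2}}} + 3 \sqrt{174}.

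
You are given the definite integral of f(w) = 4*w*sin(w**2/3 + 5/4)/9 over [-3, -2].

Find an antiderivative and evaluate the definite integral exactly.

The substitution u = w**2/3 + 5/4 works: f is exactly (dF/du)*(du/dw) for that inner function.
F(w) = -2*cos(w**2/3 + 5/4)/3 is an antiderivative of f.
Check: d/dw[-2*cos(w**2/3 + 5/4)/3] = 4*w*sin(w**2/3 + 5/4)/9 = f(w).
F(-2) = -2*cos(31/12)/3; F(-3) = -2*cos(17/4)/3.
Integral = F(-2) - F(-3) = 2*cos(17/4)/3 - 2*cos(31/12)/3.

Antiderivative: F(w) = -2*cos(w**2/3 + 5/4)/3; value = 2*cos(17/4)/3 - 2*cos(31/12)/3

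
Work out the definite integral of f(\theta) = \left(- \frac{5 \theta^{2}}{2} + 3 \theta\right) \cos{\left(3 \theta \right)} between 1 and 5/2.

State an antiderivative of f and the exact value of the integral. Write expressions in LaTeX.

Differentiate the proposed F(\theta) back; it has to land on f(\theta) exactly.
F(\theta) = - \frac{5 \theta^{2} \sin{\left(3 \theta \right)}}{6} + \theta \sin{\left(3 \theta \right)} - \frac{5 \theta \cos{\left(3 \theta \right)}}{9} + \frac{5 \sin{\left(3 \theta \right)}}{27} + \frac{\cos{\left(3 \theta \right)}}{3} is an antiderivative of f.
Check: d/d\theta[- \frac{5 \theta^{2} \sin{\left(3 \theta \right)}}{6} + \theta \sin{\left(3 \theta \right)} - \frac{5 \theta \cos{\left(3 \theta \right)}}{9} + \frac{5 \sin{\left(3 \theta \right)}}{27} + \frac{\cos{\left(3 \theta \right)}}{3}] = - \frac{5 \theta^{2} \cos{\left(3 \theta \right)}}{2} + 3 \theta \cos{\left(3 \theta \right)}, which equals f(\theta).
F(5/2) = - \frac{545 \sin{\left(\frac{15}{2} \right)}}{216} - \frac{19 \cos{\left(\frac{15}{2} \right)}}{18}; F(1) = \frac{19 \sin{\left(3 \right)}}{54} - \frac{2 \cos{\left(3 \right)}}{9}.
Integral = F(5/2) - F(1) = - \frac{545 \sin{\left(\frac{15}{2} \right)}}{216} - \frac{19 \cos{\left(\frac{15}{2} \right)}}{18} + \frac{2 \cos{\left(3 \right)}}{9} - \frac{19 \sin{\left(3 \right)}}{54}.

Antiderivative: F(\theta) = - \frac{5 \theta^{2} \sin{\left(3 \theta \right)}}{6} + \theta \sin{\left(3 \theta \right)} - \frac{5 \theta \cos{\left(3 \theta \right)}}{9} + \frac{5 \sin{\left(3 \theta \right)}}{27} + \frac{\cos{\left(3 \theta \right)}}{3}; value = - \frac{545 \sin{\left(\frac{15}{2} \right)}}{216} - \frac{19 \cos{\left(\frac{15}{2} \right)}}{18} + \frac{2 \cos{\left(3 \right)}}{9} - \frac{19 \sin{\left(3 \right)}}{54}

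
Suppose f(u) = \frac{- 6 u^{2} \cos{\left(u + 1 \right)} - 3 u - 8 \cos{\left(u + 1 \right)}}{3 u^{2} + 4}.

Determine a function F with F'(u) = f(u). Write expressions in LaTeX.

Any candidate F(u) must reproduce f(u) exactly when differentiated.
Check: d/du[- \frac{\log{\left(3 u^{2} + 4 \right)}}{2} - 2 \sin{\left(u + 1 \right)}] = \frac{- 6 u^{2} \cos{\left(u + 1 \right)} - 3 u - 8 \cos{\left(u + 1 \right)}}{3 u^{2} + 4} = f(u).

An antiderivative is F(u) = - \frac{\log{\left(3 u^{2} + 4 \right)}}{2} - 2 \sin{\left(u + 1 \right)}.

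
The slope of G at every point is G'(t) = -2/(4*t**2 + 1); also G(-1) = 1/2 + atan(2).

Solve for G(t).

G(t) = -(2*atan(2*t) - 1)/2

Any candidate G(t) must reproduce the stated G'(t) exactly.
A general antiderivative is -atan(2*t) + C.
The condition gives C = 1/2 + atan(2) - (atan(2)) = 1/2.
So G(t) = -(2*atan(2*t) - 1)/2.
Check: d/dt[-(2*atan(2*t) - 1)/2] = -2/(4*t**2 + 1) = G'(t).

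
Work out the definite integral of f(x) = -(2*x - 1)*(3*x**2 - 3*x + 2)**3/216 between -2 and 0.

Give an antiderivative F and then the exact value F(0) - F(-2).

The substitution u = x**2/2 - x/2 + 1/3 works: f is exactly (dF/du)*(du/dx) for that inner function.
F(x) = -x**8/32 + x**7/8 - 13*x**6/48 + 3*x**5/8 - 35*x**4/96 + x**3/4 - 13*x**2/108 + x/27 is an antiderivative of f.
Check: d/dx[-x**8/32 + x**7/8 - 13*x**6/48 + 3*x**5/8 - 35*x**4/96 + x**3/4 - 13*x**2/108 + x/27] = -x**7/4 + 7*x**6/8 - 13*x**5/8 + 15*x**4/8 - 35*x**3/24 + 3*x**2/4 - 13*x/54 + 1/27, which equals f(x).
F(0) = 0; F(-2) = -1111/18.
Integral = F(0) - F(-2) = 1111/18.

Antiderivative: F(x) = -x**8/32 + x**7/8 - 13*x**6/48 + 3*x**5/8 - 35*x**4/96 + x**3/4 - 13*x**2/108 + x/27; value = 1111/18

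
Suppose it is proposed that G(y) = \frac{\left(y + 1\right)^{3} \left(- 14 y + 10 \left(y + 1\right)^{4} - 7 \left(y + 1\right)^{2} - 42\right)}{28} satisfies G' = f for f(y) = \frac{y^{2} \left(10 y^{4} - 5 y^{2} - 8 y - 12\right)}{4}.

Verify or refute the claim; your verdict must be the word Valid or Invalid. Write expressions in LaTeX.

d/dy[G] = \frac{5 y^{6}}{2} + 15 y^{5} + \frac{145 y^{4}}{4} + 43 y^{3} + 21 y^{2} - 2 y - \frac{15}{4}
d/dy[G] - f(y) = 15 y^{5} + \frac{75 y^{4}}{2} + 45 y^{3} + 24 y^{2} - 2 y - \frac{15}{4} != 0.

Invalid: d/dy[G] - f = 15 y^{5} + \frac{75 y^{4}}{2} + 45 y^{3} + 24 y^{2} - 2 y - \frac{15}{4}, which is not 0.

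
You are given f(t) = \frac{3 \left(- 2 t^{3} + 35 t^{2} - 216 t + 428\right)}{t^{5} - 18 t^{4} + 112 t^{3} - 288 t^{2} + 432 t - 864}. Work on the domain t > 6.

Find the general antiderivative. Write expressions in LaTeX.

For F(t) to be correct the identity F'(t) - f(t) = 0 must hold.
Check: d/dt[\frac{- 6 t^{2} \operatorname{atan}{\left(\frac{t}{2} \right)} + 72 t \operatorname{atan}{\left(\frac{t}{2} \right)} - 216 \operatorname{atan}{\left(\frac{t}{2} \right)} + 3}{2 t^{2} - 24 t + 72}] = \frac{- 6 t^{3} + 105 t^{2} - 648 t + 1284}{t^{5} - 18 t^{4} + 112 t^{3} - 288 t^{2} + 432 t - 864}, which equals f(t).

F(t) = \frac{- 6 t^{2} \operatorname{atan}{\left(\frac{t}{2} \right)} + 72 t \operatorname{atan}{\left(\frac{t}{2} \right)} - 216 \operatorname{atan}{\left(\frac{t}{2} \right)} + 3}{2 t^{2} - 24 t + 72} + C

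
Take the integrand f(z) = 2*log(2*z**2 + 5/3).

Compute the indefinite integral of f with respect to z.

F(z) = 2*z*log(2*z**2 + 5/3) - 4*z + 2*sqrt(30)*atan(sqrt(30)*z/5)/3 + C

Any candidate F(z) must reproduce f(z) exactly when differentiated.
Check: d/dz[2*z*log(2*z**2 + 5/3) - 4*z + 2*sqrt(30)*atan(sqrt(30)*z/5)/3] = 2*log(2*z**2 + 5/3) = f(z).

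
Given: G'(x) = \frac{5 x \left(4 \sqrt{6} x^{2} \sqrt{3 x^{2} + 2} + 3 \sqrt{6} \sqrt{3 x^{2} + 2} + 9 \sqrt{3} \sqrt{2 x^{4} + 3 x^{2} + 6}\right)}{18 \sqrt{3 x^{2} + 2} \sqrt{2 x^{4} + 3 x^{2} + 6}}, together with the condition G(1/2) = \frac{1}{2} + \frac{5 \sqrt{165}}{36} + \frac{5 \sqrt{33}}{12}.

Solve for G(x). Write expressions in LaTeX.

Any candidate G(x) must reproduce the stated G'(x) exactly.
A general antiderivative is \frac{5 \sqrt{x^{2} + \frac{2}{3}}}{2} + \frac{5 \sqrt{\frac{x^{4}}{3} + \frac{x^{2}}{2} + 1}}{3} + C.
The condition gives C = \frac{1}{2} + \frac{5 \sqrt{165}}{36} + \frac{5 \sqrt{33}}{12} - (\frac{5 \sqrt{165}}{36} + \frac{5 \sqrt{33}}{12}) = \frac{1}{2}.
So G(x) = \frac{\sqrt{2} \left(15 \sqrt{6} \sqrt{3 x^{2} + 2} + 10 \sqrt{3} \sqrt{2 x^{4} + 3 x^{2} + 6} + 9 \sqrt{2}\right)}{36}.
Check: d/dx[\frac{\sqrt{2} \left(15 \sqrt{6} \sqrt{3 x^{2} + 2} + 10 \sqrt{3} \sqrt{2 x^{4} + 3 x^{2} + 6} + 9 \sqrt{2}\right)}{36}] = \frac{20 \sqrt{6} x^{3} \sqrt{3 x^{2} + 2} + 15 \sqrt{6} x \sqrt{3 x^{2} + 2} + 45 \sqrt{3} x \sqrt{2 x^{4} + 3 x^{2} + 6}}{18 \sqrt{3 x^{2} + 2} \sqrt{2 x^{4} + 3 x^{2} + 6}}, which equals G'(x).

G(x) = \frac{\sqrt{2} \left(15 \sqrt{6} \sqrt{3 x^{2} + 2} + 10 \sqrt{3} \sqrt{2 x^{4} + 3 x^{2} + 6} + 9 \sqrt{2}\right)}{36}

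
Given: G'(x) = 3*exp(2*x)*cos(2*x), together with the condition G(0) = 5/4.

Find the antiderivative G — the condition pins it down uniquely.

Whatever form G(x) takes, its d/dx must return the stated G'(x).
A general antiderivative is 3*exp(2*x)*sin(2*x)/4 + 3*exp(2*x)*cos(2*x)/4 + C.
The condition gives C = 5/4 - (3/4) = 1/2.
So G(x) = (3*exp(2*x)*sin(2*x) + 3*exp(2*x)*cos(2*x) + 2)/4.
Check: d/dx[(3*exp(2*x)*sin(2*x) + 3*exp(2*x)*cos(2*x) + 2)/4] = 3*exp(2*x)*cos(2*x) = G'(x).

G(x) = (3*exp(2*x)*sin(2*x) + 3*exp(2*x)*cos(2*x) + 2)/4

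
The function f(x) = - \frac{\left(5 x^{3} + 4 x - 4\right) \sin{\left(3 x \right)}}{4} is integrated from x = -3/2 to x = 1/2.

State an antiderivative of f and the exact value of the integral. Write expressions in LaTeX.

Antiderivative: F(x) = \frac{5 x^{3} \cos{\left(3 x \right)}}{12} - \frac{5 x^{2} \sin{\left(3 x \right)}}{12} + \frac{x \cos{\left(3 x \right)}}{18} - \frac{\sin{\left(3 x \right)}}{54} - \frac{\cos{\left(3 x \right)}}{3}; value = \frac{175 \cos{\left(\frac{9}{2} \right)}}{96} - \frac{53 \sin{\left(\frac{3}{2} \right)}}{432} - \frac{73 \cos{\left(\frac{3}{2} \right)}}{288} - \frac{413 \sin{\left(\frac{9}{2} \right)}}{432}

Differentiate the proposed F(x) back; it has to land on f(x) exactly.
F(x) = \frac{5 x^{3} \cos{\left(3 x \right)}}{12} - \frac{5 x^{2} \sin{\left(3 x \right)}}{12} + \frac{x \cos{\left(3 x \right)}}{18} - \frac{\sin{\left(3 x \right)}}{54} - \frac{\cos{\left(3 x \right)}}{3} is an antiderivative of f.
Check: d/dx[\frac{5 x^{3} \cos{\left(3 x \right)}}{12} - \frac{5 x^{2} \sin{\left(3 x \right)}}{12} + \frac{x \cos{\left(3 x \right)}}{18} - \frac{\sin{\left(3 x \right)}}{54} - \frac{\cos{\left(3 x \right)}}{3}] = - \frac{5 x^{3} \sin{\left(3 x \right)}}{4} - x \sin{\left(3 x \right)} + \sin{\left(3 x \right)}, which equals f(x).
F(1/2) = - \frac{53 \sin{\left(\frac{3}{2} \right)}}{432} - \frac{73 \cos{\left(\frac{3}{2} \right)}}{288}; F(-3/2) = \frac{413 \sin{\left(\frac{9}{2} \right)}}{432} - \frac{175 \cos{\left(\frac{9}{2} \right)}}{96}.
Integral = F(1/2) - F(-3/2) = \frac{175 \cos{\left(\frac{9}{2} \right)}}{96} - \frac{53 \sin{\left(\frac{3}{2} \right)}}{432} - \frac{73 \cos{\left(\frac{3}{2} \right)}}{288} - \frac{413 \sin{\left(\frac{9}{2} \right)}}{432}.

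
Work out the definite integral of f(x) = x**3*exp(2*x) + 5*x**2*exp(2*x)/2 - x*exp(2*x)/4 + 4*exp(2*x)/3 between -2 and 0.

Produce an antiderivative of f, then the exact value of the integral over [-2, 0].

f has the shape u'v + uv' for u = x**3/2 + x**2/2 - 5*x/8 + 47/48 and v = exp(2*x) — it is the derivative of the product u*v.
F(x) = (24*x**3 + 24*x**2 - 30*x + 47)*exp(2*x)/48 is an antiderivative of f.
Check: d/dx[(24*x**3 + 24*x**2 - 30*x + 47)*exp(2*x)/48] = x**3*exp(2*x) + 5*x**2*exp(2*x)/2 - x*exp(2*x)/4 + 4*exp(2*x)/3 = f(x).
F(0) = 47/48; F(-2) = 11*exp(-4)/48.
Integral = F(0) - F(-2) = 47/48 - 11*exp(-4)/48.

Antiderivative: F(x) = (24*x**3 + 24*x**2 - 30*x + 47)*exp(2*x)/48; value = 47/48 - 11*exp(-4)/48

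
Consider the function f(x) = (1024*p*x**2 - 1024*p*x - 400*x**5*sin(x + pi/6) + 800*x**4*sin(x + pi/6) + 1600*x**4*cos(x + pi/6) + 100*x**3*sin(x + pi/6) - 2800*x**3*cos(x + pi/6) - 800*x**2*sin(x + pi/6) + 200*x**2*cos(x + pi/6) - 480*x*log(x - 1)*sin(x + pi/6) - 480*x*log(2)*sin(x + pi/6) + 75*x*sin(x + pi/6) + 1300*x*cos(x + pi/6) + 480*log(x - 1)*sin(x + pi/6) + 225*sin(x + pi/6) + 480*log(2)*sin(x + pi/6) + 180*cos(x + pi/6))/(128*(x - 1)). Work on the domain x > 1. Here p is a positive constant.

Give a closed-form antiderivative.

Any candidate F(x) must reproduce f(x) exactly when differentiated.
Check: d/dx[(512*p*x**2 + 400*x**4*cos(x + pi/6) - 400*x**3*cos(x + pi/6) - 500*x**2*cos(x + pi/6) + 300*x*cos(x + pi/6) + 480*log(2*x - 2)*cos(x + pi/6) + 225*cos(x + pi/6))/128] = (1024*p*x**2 - 1024*p*x - 400*x**5*sin(x + pi/6) + 800*x**4*sin(x + pi/6) + 1600*x**4*cos(x + pi/6) + 100*x**3*sin(x + pi/6) - 2800*x**3*cos(x + pi/6) - 800*x**2*sin(x + pi/6) + 200*x**2*cos(x + pi/6) - 480*x*log(x - 1)*sin(x + pi/6) - 480*x*log(2)*sin(x + pi/6) + 75*x*sin(x + pi/6) + 1300*x*cos(x + pi/6) + 480*log(x - 1)*sin(x + pi/6) + 225*sin(x + pi/6) + 480*log(2)*sin(x + pi/6) + 180*cos(x + pi/6))/(128*x - 128), which equals f(x).

An antiderivative is F(x) = (512*p*x**2 + 400*x**4*cos(x + pi/6) - 400*x**3*cos(x + pi/6) - 500*x**2*cos(x + pi/6) + 300*x*cos(x + pi/6) + 480*log(2*x - 2)*cos(x + pi/6) + 225*cos(x + pi/6))/128.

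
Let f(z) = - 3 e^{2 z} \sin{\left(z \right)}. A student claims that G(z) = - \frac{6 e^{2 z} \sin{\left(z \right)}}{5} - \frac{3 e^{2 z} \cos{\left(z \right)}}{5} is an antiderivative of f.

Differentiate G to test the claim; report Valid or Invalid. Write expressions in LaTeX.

d/dz[G] = - \frac{9 e^{2 z} \sin{\left(z \right)}}{5} - \frac{12 e^{2 z} \cos{\left(z \right)}}{5}
d/dz[G] - f(z) = \frac{6 e^{2 z} \sin{\left(z \right)}}{5} - \frac{12 e^{2 z} \cos{\left(z \right)}}{5} != 0.

Invalid: d/dz[G] - f = \frac{6 e^{2 z} \sin{\left(z \right)}}{5} - \frac{12 e^{2 z} \cos{\left(z \right)}}{5}, which is not 0.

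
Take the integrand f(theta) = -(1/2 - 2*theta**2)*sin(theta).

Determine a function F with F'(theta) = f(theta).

A candidate is checked by its d/dtheta: the result must match f(theta).
Check: d/dtheta[(-4*theta**2*cos(theta) + 8*theta*sin(theta) + 9*cos(theta))/2] = 2*theta**2*sin(theta) - sin(theta)/2, which equals f(theta).

An antiderivative is F(theta) = (-4*theta**2*cos(theta) + 8*theta*sin(theta) + 9*cos(theta))/2.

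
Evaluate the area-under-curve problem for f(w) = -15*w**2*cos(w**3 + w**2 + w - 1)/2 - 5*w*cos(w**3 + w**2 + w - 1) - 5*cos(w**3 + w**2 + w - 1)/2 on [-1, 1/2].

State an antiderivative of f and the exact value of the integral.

The substitution u = w**3 + w**2 + w - 1 works: f is exactly (dF/du)*(du/dw) for that inner function.
F(w) = -5*sin(w**3 + w**2 + w - 1)/2 is an antiderivative of f.
Check: d/dw[-5*sin(w**3 + w**2 + w - 1)/2] = -15*w**2*cos(w**3 + w**2 + w - 1)/2 - 5*w*cos(w**3 + w**2 + w - 1) - 5*cos(w**3 + w**2 + w - 1)/2 = f(w).
F(1/2) = 5*sin(1/8)/2; F(-1) = 5*sin(2)/2.
Integral = F(1/2) - F(-1) = -5*sin(2)/2 + 5*sin(1/8)/2.

Antiderivative: F(w) = -5*sin(w**3 + w**2 + w - 1)/2; value = -5*sin(2)/2 + 5*sin(1/8)/2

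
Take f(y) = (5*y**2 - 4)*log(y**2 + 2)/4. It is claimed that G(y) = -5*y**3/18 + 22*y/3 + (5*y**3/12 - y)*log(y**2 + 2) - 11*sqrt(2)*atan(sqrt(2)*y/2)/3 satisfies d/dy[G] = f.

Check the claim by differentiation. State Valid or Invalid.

Invalid: d/dy[G] - f = 11/3, which is not 0.

d/dy[G] = 5*y**2*log(y**2 + 2)/4 - log(y**2 + 2) + 11/3
d/dy[G] - f(y) = 11/3 != 0.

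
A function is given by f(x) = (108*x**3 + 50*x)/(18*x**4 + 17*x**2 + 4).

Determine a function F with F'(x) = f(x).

An antiderivative is F(x) = 2*log(2*x**2 + 1) + log(3*x**2 + 4/3).

Recover f(x) by differentiating a candidate F(x); any mismatch rules it out.
Check: d/dx[2*log(2*x**2 + 1) + log(3*x**2 + 4/3)] = (108*x**3 + 50*x)/(18*x**4 + 17*x**2 + 4) = f(x).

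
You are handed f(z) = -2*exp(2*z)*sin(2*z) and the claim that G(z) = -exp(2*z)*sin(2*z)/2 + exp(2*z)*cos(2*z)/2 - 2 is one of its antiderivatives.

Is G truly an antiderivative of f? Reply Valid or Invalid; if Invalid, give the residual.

d/dz[G] = -2*exp(2*z)*sin(2*z)
This equals f(z) exactly, so the claim holds.

Valid: G'(z) = f(z).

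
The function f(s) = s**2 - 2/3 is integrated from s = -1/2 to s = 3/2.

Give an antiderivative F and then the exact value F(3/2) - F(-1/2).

Antiderivative: F(s) = s*(s**2 - 2)/3; value = -1/6

A candidate is checked by its d/ds: the result must match f(s).
F(s) = s*(s**2 - 2)/3 is an antiderivative of f.
Check: d/ds[s*(s**2 - 2)/3] = s**2 - 2/3 = f(s).
F(3/2) = 1/8; F(-1/2) = 7/24.
Integral = F(3/2) - F(-1/2) = -1/6.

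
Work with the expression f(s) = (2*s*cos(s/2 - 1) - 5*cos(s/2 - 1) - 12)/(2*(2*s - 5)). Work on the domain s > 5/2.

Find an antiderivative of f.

An antiderivative is F(s) = -3*log(2*s - 5) + sin(s/2 - 1).

A candidate is checked by its d/ds: the result must match f(s).
Check: d/ds[-3*log(2*s - 5) + sin(s/2 - 1)] = (2*s*cos(s/2 - 1) - 5*cos(s/2 - 1) - 12)/(4*s - 10), which equals f(s).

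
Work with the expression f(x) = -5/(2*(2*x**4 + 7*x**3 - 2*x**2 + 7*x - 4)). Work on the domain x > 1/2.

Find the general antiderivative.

The denominator factors as 2*(x + 4)*(2*x - 1)*(x**2 + 1); partial fractions split f into directly integrable pieces: (7*x + 6)/(34*(x**2 + 1)) - 4/(9*(2*x - 1)) + 5/(306*(x + 4)).
Check: d/dx[(-136*log(x - 1/2) + 10*log(x + 4) + 63*log(x**2 + 1) + 108*atan(x))/612] = -5/(4*x**4 + 14*x**3 - 4*x**2 + 14*x - 8), which equals f(x).

F(x) = (-136*log(x - 1/2) + 10*log(x + 4) + 63*log(x**2 + 1) + 108*atan(x))/612 + C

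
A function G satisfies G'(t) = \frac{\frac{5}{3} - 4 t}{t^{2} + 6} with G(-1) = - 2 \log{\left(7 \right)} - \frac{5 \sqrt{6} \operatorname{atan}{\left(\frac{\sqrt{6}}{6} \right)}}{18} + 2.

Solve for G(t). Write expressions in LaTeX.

The proposed G(t) is checked by its d/dt: the result must match the given G'(t).
A general antiderivative is - 2 \log{\left(t^{2} + 6 \right)} + \frac{5 \sqrt{6} \operatorname{atan}{\left(\frac{\sqrt{6} t}{6} \right)}}{18} + C.
The condition gives C = - 2 \log{\left(7 \right)} - \frac{5 \sqrt{6} \operatorname{atan}{\left(\frac{\sqrt{6}}{6} \right)}}{18} + 2 - (- 2 \log{\left(7 \right)} - \frac{5 \sqrt{6} \operatorname{atan}{\left(\frac{\sqrt{6}}{6} \right)}}{18}) = 2.
So G(t) = - 2 \log{\left(t^{2} + 6 \right)} + \frac{5 \sqrt{6} \operatorname{atan}{\left(\frac{\sqrt{6} t}{6} \right)}}{18} + 2.
Check: d/dt[- 2 \log{\left(t^{2} + 6 \right)} + \frac{5 \sqrt{6} \operatorname{atan}{\left(\frac{\sqrt{6} t}{6} \right)}}{18} + 2] = \frac{5 - 12 t}{3 t^{2} + 18}, which equals G'(t).

G(t) = - 2 \log{\left(t^{2} + 6 \right)} + \frac{5 \sqrt{6} \operatorname{atan}{\left(\frac{\sqrt{6} t}{6} \right)}}{18} + 2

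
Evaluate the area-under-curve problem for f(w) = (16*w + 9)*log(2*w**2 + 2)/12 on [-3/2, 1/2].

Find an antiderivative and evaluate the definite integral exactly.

A first test for any F(w): its w-derivative must equal f(w) identically.
F(w) = (8*w**2*log(2*w**2 + 2) - 8*w**2 + 9*w*log(2*w**2 + 2) - 18*w + 8*log(w**2 + 1) + 18*atan(w))/12 is an antiderivative of f.
Check: d/dw[(8*w**2*log(2*w**2 + 2) - 8*w**2 + 9*w*log(2*w**2 + 2) - 18*w + 8*log(w**2 + 1) + 18*atan(w))/12] = 4*w*log(w**2 + 1)/3 + 4*w*log(2)/3 + 3*log(w**2 + 1)/4 + 3*log(2)/4, which equals f(w).
F(1/2) = -11/12 + 2*log(5/4)/3 + 13*log(5/2)/24 + 3*atan(1/2)/2; F(-3/2) = -3*atan(3/2)/2 + 3*log(13/2)/8 + 3/4 + 2*log(13/4)/3.
Integral = F(1/2) - F(-3/2) = -5/3 - 2*log(13/4)/3 - 3*log(13/2)/8 + 2*log(5/4)/3 + 13*log(5/2)/24 + 3*atan(1/2)/2 + 3*atan(3/2)/2.

Antiderivative: F(w) = (8*w**2*log(2*w**2 + 2) - 8*w**2 + 9*w*log(2*w**2 + 2) - 18*w + 8*log(w**2 + 1) + 18*atan(w))/12; value = -5/3 - 2*log(13/4)/3 - 3*log(13/2)/8 + 2*log(5/4)/3 + 13*log(5/2)/24 + 3*atan(1/2)/2 + 3*atan(3/2)/2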